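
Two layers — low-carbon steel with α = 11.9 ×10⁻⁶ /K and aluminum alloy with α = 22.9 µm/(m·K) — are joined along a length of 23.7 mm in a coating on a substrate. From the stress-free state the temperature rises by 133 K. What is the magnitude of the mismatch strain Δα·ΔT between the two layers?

Δα = |11.9 − 22.9|×10⁻⁶/K = 11.0×10⁻⁶/K.
Mismatch strain = Δα·ΔT = 11.0×10⁻⁶ × 133.0 = 1.46×10⁻³.

1.46×10⁻³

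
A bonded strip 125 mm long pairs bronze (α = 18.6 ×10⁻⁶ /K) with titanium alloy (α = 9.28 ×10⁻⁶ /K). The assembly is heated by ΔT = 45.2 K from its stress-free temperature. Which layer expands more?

α(bronze) = 18.6×10⁻⁶/K vs α(titanium alloy) = 9.28×10⁻⁶/K.
Higher α expands more for the same ΔT: bronze.

bronze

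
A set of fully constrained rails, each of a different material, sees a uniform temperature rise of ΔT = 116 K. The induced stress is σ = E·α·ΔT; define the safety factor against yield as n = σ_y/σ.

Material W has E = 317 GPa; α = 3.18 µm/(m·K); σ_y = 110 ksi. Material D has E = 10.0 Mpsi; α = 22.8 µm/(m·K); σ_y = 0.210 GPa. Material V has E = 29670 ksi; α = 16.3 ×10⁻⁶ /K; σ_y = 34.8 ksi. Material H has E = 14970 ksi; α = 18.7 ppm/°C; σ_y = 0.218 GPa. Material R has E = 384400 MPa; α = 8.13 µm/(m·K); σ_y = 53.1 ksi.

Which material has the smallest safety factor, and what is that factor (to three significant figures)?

Converting E to GPa, α to ×10⁻⁶/K, σ_y to MPa, then σ and n for each:
  material W: E = 317.0, α = 3.18, σ_y = 758.4 → σ = 117 MPa, n = 6.49
  material D: E = 68.95, α = 22.8, σ_y = 210.0 → σ = 182 MPa, n = 1.15
  material V: E = 204.6, α = 16.3, σ_y = 239.9 → σ = 387 MPa, n = 0.620
  material H: E = 103.2, α = 18.7, σ_y = 218.0 → σ = 224 MPa, n = 0.974
  material R: E = 384.4, α = 8.13, σ_y = 366.1 → σ = 363 MPa, n = 1.01
Material V has the lowest safety factor, n = 0.620.

material V, n = 0.620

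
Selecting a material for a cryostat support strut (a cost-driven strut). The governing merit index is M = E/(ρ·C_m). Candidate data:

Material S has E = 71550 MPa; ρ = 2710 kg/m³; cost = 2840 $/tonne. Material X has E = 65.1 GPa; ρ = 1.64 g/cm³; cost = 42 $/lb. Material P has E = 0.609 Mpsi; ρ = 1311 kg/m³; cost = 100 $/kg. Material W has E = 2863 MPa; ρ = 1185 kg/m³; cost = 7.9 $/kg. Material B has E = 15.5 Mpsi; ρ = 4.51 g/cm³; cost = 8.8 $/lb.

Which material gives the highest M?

Convert each candidate to consistent units, then evaluate M:
  material S: E = 71.55 GPa, ρ = 2710 kg/m³, cost = 2.840 $/kg
  material X: E = 65.10 GPa, ρ = 1640 kg/m³, cost = 92.59 $/kg
  material P: E = 4.199 GPa, ρ = 1311 kg/m³, cost = 100.0 $/kg
  material W: E = 2.863 GPa, ρ = 1185 kg/m³, cost = 7.900 $/kg
  material B: E = 106.9 GPa, ρ = 4510 kg/m³, cost = 19.40 $/kg
  material S: M = 9.30 MN·m per $
  material B: M = 1.22 MN·m per $
  material X: M = 0.429 MN·m per $
  material W: M = 0.306 MN·m per $
  material P: M = 0.0320 MN·m per $
Material S ranks first.

material S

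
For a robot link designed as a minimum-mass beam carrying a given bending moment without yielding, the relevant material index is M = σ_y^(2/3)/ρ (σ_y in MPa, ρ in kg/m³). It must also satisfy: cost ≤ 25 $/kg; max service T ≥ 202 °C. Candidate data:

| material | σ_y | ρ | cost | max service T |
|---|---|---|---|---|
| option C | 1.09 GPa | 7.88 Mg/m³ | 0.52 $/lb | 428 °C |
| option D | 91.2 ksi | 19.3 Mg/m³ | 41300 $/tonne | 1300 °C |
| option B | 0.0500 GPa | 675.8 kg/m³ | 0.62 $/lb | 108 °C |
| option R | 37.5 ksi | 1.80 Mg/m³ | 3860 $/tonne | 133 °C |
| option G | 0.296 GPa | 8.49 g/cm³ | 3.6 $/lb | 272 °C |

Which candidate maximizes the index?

Screen on constraints: cost ≤ 25 $/kg; max service T ≥ 202 °C. Survivors: option C, option G.
After converting to SI:
  option C: σ_y = 1090 MPa, ρ = 7880 kg/m³
  option G: σ_y = 296.0 MPa, ρ = 8490 kg/m³
  option C: M = 13.4×10⁻³
  option G: M = 5.23×10⁻³
Option C has the largest M.

option C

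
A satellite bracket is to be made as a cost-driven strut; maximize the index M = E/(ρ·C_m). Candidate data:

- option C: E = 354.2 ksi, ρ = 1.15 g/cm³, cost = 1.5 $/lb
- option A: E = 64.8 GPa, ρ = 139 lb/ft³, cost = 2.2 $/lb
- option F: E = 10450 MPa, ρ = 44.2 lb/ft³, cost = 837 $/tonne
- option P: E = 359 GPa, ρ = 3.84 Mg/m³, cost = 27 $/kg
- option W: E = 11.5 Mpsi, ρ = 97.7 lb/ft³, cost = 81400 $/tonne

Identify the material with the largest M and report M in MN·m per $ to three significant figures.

Normalizing units and computing the index:
  option C: E = 2.442 GPa, ρ = 1150 kg/m³, cost = 3.307 $/kg
  option A: E = 64.80 GPa, ρ = 2227 kg/m³, cost = 4.850 $/kg
  option F: E = 10.45 GPa, ρ = 708.0 kg/m³, cost = 0.8370 $/kg
  option P: E = 359.0 GPa, ρ = 3840 kg/m³, cost = 27.00 $/kg
  option W: E = 79.29 GPa, ρ = 1565 kg/m³, cost = 81.40 $/kg
  option F: M = 17.6 MN·m per $
  option A: M = 6.00 MN·m per $
  option P: M = 3.46 MN·m per $
  option C: M = 0.642 MN·m per $
  option W: M = 0.622 MN·m per $
Option F ranks first.

option F, M = 17.6 MN·m per $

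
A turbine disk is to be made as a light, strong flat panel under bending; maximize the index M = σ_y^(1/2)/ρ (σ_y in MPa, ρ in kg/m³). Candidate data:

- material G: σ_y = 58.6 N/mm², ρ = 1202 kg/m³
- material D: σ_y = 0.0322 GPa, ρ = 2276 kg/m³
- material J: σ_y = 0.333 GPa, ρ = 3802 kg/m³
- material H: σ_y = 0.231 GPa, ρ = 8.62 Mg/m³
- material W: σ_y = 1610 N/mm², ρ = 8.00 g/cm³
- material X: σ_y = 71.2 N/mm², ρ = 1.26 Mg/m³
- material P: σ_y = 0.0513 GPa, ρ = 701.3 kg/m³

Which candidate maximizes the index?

material P

Normalizing units and computing the index:
  material G: σ_y = 58.60 MPa, ρ = 1202 kg/m³
  material D: σ_y = 32.20 MPa, ρ = 2276 kg/m³
  material J: σ_y = 333.0 MPa, ρ = 3802 kg/m³
  material H: σ_y = 231.0 MPa, ρ = 8620 kg/m³
  material W: σ_y = 1610 MPa, ρ = 8000 kg/m³
  material X: σ_y = 71.20 MPa, ρ = 1260 kg/m³
  material P: σ_y = 51.30 MPa, ρ = 701.3 kg/m³
  material P: M = 10.2×10⁻³
  material X: M = 6.70×10⁻³
  material G: M = 6.37×10⁻³
  material W: M = 5.02×10⁻³
  material J: M = 4.80×10⁻³
  material D: M = 2.49×10⁻³
  material H: M = 1.76×10⁻³
Highest index: material P.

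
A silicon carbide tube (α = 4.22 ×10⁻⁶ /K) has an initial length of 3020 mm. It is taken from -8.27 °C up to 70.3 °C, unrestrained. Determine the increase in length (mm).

1.00 mm

ΔT = 70.3 − (-8.27) = 78.57 K.
ΔL = α·L₀·ΔT = 4.22×10⁻⁶ × 3020 mm × 78.57 K = 1.00 mm.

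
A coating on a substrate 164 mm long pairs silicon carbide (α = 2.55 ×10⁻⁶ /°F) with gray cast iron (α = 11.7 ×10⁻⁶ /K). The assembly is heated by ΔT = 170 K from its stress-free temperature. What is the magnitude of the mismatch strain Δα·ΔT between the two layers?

silicon carbide: α = 2.55×10⁻⁶/°F × 9/5 = 4.59×10⁻⁶/K.
Δα = |4.59 − 11.7|×10⁻⁶/K = 7.11×10⁻⁶/K.
Mismatch strain = Δα·ΔT = 7.11×10⁻⁶ × 170.0 = 1.21×10⁻³.

1.21×10⁻³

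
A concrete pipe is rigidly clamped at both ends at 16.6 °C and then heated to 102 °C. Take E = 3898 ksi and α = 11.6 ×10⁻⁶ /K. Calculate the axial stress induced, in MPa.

E = 3898 ksi = 26.88 GPa.
ΔT = 85.40 K. Constrained thermal stress σ = E·α·ΔT = 26.88×10³ MPa × 11.6×10⁻⁶ × 85.40 = 26.6 MPa (compressive).

26.6 MPa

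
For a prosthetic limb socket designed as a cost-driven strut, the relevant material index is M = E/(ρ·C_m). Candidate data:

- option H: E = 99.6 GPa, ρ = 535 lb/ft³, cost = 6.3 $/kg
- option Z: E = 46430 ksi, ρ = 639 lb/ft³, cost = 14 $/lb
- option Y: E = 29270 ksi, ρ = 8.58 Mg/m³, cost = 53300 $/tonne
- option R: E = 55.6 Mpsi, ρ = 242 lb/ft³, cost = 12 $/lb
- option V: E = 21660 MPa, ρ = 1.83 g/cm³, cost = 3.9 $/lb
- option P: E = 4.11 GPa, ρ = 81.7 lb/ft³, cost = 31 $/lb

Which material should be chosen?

After converting to SI:
  option H: E = 99.60 GPa, ρ = 8570 kg/m³, cost = 6.300 $/kg
  option Z: E = 320.1 GPa, ρ = 10240 kg/m³, cost = 30.86 $/kg
  option Y: E = 201.8 GPa, ρ = 8580 kg/m³, cost = 53.30 $/kg
  option R: E = 383.3 GPa, ρ = 3876 kg/m³, cost = 26.46 $/kg
  option V: E = 21.66 GPa, ρ = 1830 kg/m³, cost = 8.598 $/kg
  option P: E = 4.110 GPa, ρ = 1309 kg/m³, cost = 68.34 $/kg
  option R: M = 3.74 MN·m per $
  option H: M = 1.84 MN·m per $
  option V: M = 1.38 MN·m per $
  option Z: M = 1.01 MN·m per $
  option Y: M = 0.441 MN·m per $
  option P: M = 0.0460 MN·m per $
Option R ranks first.

option R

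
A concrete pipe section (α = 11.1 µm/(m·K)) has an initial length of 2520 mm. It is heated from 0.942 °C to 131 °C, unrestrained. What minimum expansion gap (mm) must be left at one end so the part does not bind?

3.64 mm

ΔT = 131 − 0.942 = 130.1 K.
ΔL = α·L₀·ΔT = 11.1×10⁻⁶ × 2520 mm × 130.1 K = 3.64 mm.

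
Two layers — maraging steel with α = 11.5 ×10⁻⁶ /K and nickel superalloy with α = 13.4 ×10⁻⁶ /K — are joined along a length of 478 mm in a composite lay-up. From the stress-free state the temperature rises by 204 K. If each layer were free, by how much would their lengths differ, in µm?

Δα = |11.5 − 13.4|×10⁻⁶/K = 1.90×10⁻⁶/K.
ΔL_mismatch = Δα·L·ΔT = 1.90×10⁻⁶ × 478.0 mm × 204.0 K = 185 µm.

185 µm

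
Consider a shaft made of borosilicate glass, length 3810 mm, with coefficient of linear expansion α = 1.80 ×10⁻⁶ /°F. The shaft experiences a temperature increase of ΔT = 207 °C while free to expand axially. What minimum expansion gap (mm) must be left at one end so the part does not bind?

Convert α: 1.80×10⁻⁶/°F × (9/5) = 3.24×10⁻⁶/K.
ΔL = α·L₀·ΔT = 3.24×10⁻⁶ × 3810 mm × 207.0 K = 2.56 mm.

2.56 mm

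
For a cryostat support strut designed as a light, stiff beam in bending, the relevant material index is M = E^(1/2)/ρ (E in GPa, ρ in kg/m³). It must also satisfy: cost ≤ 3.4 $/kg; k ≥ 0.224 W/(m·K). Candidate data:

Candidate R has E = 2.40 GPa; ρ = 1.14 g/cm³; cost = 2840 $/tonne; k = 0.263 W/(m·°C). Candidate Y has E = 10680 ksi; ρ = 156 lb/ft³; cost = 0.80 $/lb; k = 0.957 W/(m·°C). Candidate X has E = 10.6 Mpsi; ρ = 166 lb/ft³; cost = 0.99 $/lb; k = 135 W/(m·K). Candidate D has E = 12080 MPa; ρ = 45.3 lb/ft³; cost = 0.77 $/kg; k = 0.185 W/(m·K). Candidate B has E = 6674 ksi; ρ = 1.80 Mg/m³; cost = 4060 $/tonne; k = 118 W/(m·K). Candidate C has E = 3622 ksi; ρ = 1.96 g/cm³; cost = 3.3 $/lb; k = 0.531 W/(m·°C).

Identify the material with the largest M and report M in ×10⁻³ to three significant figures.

Screen on constraints: cost ≤ 3.4 $/kg; k ≥ 0.224 W/(m·K). Survivors: candidate R, candidate Y, candidate X.
Putting every candidate on a common basis:
  candidate R: E = 2.400 GPa, ρ = 1140 kg/m³
  candidate Y: E = 73.64 GPa, ρ = 2499 kg/m³
  candidate X: E = 73.08 GPa, ρ = 2659 kg/m³
  candidate Y: M = 3.43×10⁻³
  candidate X: M = 3.22×10⁻³
  candidate R: M = 1.36×10⁻³
Candidate Y has the largest M.

candidate Y, M = 3.43×10⁻³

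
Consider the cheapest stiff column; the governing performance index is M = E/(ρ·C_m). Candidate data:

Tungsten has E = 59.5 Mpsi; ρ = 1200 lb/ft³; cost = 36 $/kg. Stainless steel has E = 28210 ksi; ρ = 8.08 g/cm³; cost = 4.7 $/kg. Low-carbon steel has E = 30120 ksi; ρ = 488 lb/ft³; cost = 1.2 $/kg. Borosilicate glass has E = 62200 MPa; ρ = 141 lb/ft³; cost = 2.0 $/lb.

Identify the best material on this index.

Convert each candidate to consistent units, then evaluate M:
  tungsten: E = 410.2 GPa, ρ = 19220 kg/m³, cost = 36.00 $/kg
  stainless steel: E = 194.5 GPa, ρ = 8080 kg/m³, cost = 4.700 $/kg
  low-carbon steel: E = 207.7 GPa, ρ = 7817 kg/m³, cost = 1.200 $/kg
  borosilicate glass: E = 62.20 GPa, ρ = 2259 kg/m³, cost = 4.409 $/kg
  low-carbon steel: M = 22.1 MN·m per $
  borosilicate glass: M = 6.25 MN·m per $
  stainless steel: M = 5.12 MN·m per $
  tungsten: M = 0.593 MN·m per $
Low-carbon steel has the largest M.

low-carbon steel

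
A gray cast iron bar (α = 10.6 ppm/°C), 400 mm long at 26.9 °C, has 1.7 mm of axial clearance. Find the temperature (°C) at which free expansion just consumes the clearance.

α·L₀·ΔT = 1.7 mm ⇒ ΔT = 1.7 / (10.6×10⁻⁶ × 400.0) = 400.9 K.
T = 26.9 + 400.9 = 427.8 °C.

428 °C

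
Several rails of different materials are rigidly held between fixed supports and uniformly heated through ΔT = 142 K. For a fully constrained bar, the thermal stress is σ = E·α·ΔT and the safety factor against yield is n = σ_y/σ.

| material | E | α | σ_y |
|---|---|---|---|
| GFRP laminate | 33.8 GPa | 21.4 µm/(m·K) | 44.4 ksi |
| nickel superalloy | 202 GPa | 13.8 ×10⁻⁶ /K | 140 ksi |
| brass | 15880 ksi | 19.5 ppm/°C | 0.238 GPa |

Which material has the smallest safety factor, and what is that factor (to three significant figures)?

brass, n = 0.785

With everything in SI (GPa, ×10⁻⁶/K, MPa):
  GFRP laminate: E = 33.80, α = 21.4, σ_y = 306.1 → σ = 103 MPa, n = 2.98
  nickel superalloy: E = 202.0, α = 13.8, σ_y = 965.3 → σ = 396 MPa, n = 2.44
  brass: E = 109.5, α = 19.5, σ_y = 238.0 → σ = 303 MPa, n = 0.785
The minimum is brass at n = 0.785.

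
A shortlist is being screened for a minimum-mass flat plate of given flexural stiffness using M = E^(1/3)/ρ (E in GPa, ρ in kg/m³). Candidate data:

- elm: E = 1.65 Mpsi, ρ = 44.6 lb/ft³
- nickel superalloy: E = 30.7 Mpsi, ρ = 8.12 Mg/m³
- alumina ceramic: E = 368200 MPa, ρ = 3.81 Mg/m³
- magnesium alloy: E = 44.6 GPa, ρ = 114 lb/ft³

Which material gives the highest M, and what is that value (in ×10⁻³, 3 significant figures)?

Convert each candidate to consistent units, then evaluate M:
  elm: E = 11.38 GPa, ρ = 714.4 kg/m³
  nickel superalloy: E = 211.7 GPa, ρ = 8120 kg/m³
  alumina ceramic: E = 368.2 GPa, ρ = 3810 kg/m³
  magnesium alloy: E = 44.60 GPa, ρ = 1826 kg/m³
  elm: M = 3.15×10⁻³
  magnesium alloy: M = 1.94×10⁻³
  alumina ceramic: M = 1.88×10⁻³
  nickel superalloy: M = 0.734×10⁻³
Elm ranks first.

elm, M = 3.15×10⁻³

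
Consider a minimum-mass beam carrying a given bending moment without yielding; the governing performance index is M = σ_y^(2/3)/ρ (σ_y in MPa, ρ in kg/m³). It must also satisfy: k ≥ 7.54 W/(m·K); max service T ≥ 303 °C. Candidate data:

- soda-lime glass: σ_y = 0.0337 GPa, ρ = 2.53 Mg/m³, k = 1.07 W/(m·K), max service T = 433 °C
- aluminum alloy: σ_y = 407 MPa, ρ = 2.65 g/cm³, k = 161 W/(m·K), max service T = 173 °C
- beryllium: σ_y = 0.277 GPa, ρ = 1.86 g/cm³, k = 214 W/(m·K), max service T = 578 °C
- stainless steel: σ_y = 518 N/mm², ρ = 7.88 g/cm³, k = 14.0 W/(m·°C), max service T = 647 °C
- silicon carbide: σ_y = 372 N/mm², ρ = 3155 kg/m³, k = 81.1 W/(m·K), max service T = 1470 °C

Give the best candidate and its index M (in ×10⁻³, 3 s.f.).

Screen on constraints: k ≥ 7.54 W/(m·K); max service T ≥ 303 °C. Survivors: beryllium, stainless steel, silicon carbide.
Putting every candidate on a common basis:
  beryllium: σ_y = 277.0 MPa, ρ = 1860 kg/m³
  stainless steel: σ_y = 518.0 MPa, ρ = 7880 kg/m³
  silicon carbide: σ_y = 372.0 MPa, ρ = 3155 kg/m³
  beryllium: M = 22.8×10⁻³
  silicon carbide: M = 16.4×10⁻³
  stainless steel: M = 8.19×10⁻³
Beryllium ranks first.

beryllium, M = 22.8×10⁻³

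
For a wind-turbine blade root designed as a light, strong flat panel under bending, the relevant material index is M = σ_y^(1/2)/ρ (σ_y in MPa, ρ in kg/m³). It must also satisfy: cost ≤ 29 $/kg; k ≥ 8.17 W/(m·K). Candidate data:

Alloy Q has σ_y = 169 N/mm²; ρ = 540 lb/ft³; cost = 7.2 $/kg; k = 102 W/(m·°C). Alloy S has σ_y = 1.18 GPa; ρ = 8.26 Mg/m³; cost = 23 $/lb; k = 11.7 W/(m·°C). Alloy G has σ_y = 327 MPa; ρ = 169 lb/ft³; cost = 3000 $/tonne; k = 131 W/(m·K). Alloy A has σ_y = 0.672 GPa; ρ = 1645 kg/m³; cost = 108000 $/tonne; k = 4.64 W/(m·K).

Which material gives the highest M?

Screen on constraints: cost ≤ 29 $/kg; k ≥ 8.17 W/(m·K). Survivors: alloy Q, alloy G.
Convert each candidate to consistent units, then evaluate M:
  alloy Q: σ_y = 169.0 MPa, ρ = 8650 kg/m³
  alloy G: σ_y = 327.0 MPa, ρ = 2707 kg/m³
  alloy G: M = 6.68×10⁻³
  alloy Q: M = 1.50×10⁻³
Alloy G has the largest M.

alloy G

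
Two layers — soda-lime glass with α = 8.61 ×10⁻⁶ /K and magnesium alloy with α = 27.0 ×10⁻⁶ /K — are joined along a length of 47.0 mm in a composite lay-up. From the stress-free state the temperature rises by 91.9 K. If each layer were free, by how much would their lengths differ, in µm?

79.4 µm

Δα = |8.61 − 27.0|×10⁻⁶/K = 18.4×10⁻⁶/K.
ΔL_mismatch = Δα·L·ΔT = 18.4×10⁻⁶ × 47.0 mm × 91.9 K = 79.4 µm.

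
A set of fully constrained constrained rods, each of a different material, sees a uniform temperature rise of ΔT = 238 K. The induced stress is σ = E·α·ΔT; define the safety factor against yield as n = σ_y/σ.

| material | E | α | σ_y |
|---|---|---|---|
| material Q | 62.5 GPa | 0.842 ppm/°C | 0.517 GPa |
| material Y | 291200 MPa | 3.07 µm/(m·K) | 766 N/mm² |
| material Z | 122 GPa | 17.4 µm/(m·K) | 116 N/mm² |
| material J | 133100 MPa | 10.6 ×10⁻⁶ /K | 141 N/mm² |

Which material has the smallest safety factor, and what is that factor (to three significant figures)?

material Z, n = 0.230

With everything in SI (GPa, ×10⁻⁶/K, MPa):
  material Q: E = 62.50, α = 0.842, σ_y = 517.0 → σ = 12.5 MPa, n = 41.3
  material Y: E = 291.2, α = 3.07, σ_y = 766.0 → σ = 213 MPa, n = 3.60
  material Z: E = 122.0, α = 17.4, σ_y = 116.0 → σ = 505 MPa, n = 0.230
  material J: E = 133.1, α = 10.6, σ_y = 141.0 → σ = 336 MPa, n = 0.420
The minimum is material Z at n = 0.230.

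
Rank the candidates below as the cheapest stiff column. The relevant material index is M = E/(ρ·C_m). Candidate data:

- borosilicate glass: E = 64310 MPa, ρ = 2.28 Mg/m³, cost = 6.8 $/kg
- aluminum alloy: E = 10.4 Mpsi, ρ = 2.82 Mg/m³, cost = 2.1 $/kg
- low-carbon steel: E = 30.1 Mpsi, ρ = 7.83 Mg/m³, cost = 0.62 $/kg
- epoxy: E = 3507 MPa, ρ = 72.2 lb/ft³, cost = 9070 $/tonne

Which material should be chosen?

After converting to SI:
  borosilicate glass: E = 64.31 GPa, ρ = 2280 kg/m³, cost = 6.800 $/kg
  aluminum alloy: E = 71.71 GPa, ρ = 2820 kg/m³, cost = 2.100 $/kg
  low-carbon steel: E = 207.5 GPa, ρ = 7830 kg/m³, cost = 0.6200 $/kg
  epoxy: E = 3.507 GPa, ρ = 1157 kg/m³, cost = 9.070 $/kg
  low-carbon steel: M = 42.7 MN·m per $
  aluminum alloy: M = 12.1 MN·m per $
  borosilicate glass: M = 4.15 MN·m per $
  epoxy: M = 0.334 MN·m per $
Low-carbon steel ranks first.

low-carbon steel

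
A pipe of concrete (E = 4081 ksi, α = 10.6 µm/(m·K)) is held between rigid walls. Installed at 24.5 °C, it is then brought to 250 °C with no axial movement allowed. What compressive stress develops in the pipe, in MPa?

E = 4081 ksi = 28.14 GPa.
ΔT = 225.5 K. Constrained thermal stress σ = E·α·ΔT = 28.14×10³ MPa × 10.6×10⁻⁶ × 225.5 = 67.3 MPa (compressive).

67.3 MPa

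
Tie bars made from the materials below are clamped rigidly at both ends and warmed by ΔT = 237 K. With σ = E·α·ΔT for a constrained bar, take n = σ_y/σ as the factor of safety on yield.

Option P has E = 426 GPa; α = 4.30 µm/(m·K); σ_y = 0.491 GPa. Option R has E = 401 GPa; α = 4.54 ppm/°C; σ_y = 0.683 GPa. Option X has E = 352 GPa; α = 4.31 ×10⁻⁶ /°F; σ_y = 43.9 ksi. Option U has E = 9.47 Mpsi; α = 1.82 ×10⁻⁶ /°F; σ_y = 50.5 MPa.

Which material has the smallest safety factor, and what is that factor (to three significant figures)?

option X, n = 0.468

Converting E to GPa, α to ×10⁻⁶/K, σ_y to MPa, then σ and n for each:
  option P: E = 426.0, α = 4.30, σ_y = 491.0 → σ = 434 MPa, n = 1.13
  option R: E = 401.0, α = 4.54, σ_y = 683.0 → σ = 431 MPa, n = 1.58
  option X: E = 352.0, α = 7.76, σ_y = 302.7 → σ = 647 MPa, n = 0.468
  option U: E = 65.29, α = 3.28, σ_y = 50.50 → σ = 50.7 MPa, n = 0.996
Option X has the lowest safety factor, n = 0.468.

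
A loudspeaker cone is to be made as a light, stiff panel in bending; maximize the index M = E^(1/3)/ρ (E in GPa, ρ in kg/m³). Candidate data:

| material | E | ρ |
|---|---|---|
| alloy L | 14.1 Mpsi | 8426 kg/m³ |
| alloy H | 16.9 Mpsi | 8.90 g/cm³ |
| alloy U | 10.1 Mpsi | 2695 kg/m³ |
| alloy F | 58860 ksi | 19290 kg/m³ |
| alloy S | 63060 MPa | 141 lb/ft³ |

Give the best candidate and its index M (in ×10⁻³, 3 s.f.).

In SI units:
  alloy L: E = 97.22 GPa, ρ = 8426 kg/m³
  alloy H: E = 116.5 GPa, ρ = 8900 kg/m³
  alloy U: E = 69.64 GPa, ρ = 2695 kg/m³
  alloy F: E = 405.8 GPa, ρ = 19290 kg/m³
  alloy S: E = 63.06 GPa, ρ = 2259 kg/m³
  alloy S: M = 1.76×10⁻³
  alloy U: M = 1.53×10⁻³
  alloy H: M = 0.549×10⁻³
  alloy L: M = 0.546×10⁻³
  alloy F: M = 0.384×10⁻³
Alloy S has the largest M.

alloy S, M = 1.76×10⁻³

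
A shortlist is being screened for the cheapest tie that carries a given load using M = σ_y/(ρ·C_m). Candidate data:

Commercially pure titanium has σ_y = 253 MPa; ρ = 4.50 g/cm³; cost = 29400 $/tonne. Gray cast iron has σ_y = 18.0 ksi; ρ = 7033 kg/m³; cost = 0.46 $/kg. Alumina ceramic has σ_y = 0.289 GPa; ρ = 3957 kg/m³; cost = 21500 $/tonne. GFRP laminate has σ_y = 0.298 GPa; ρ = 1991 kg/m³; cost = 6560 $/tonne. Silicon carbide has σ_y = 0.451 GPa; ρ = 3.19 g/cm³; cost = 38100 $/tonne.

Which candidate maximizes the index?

Convert each candidate to consistent units, then evaluate M:
  commercially pure titanium: σ_y = 253.0 MPa, ρ = 4500 kg/m³, cost = 29.40 $/kg
  gray cast iron: σ_y = 124.1 MPa, ρ = 7033 kg/m³, cost = 0.4600 $/kg
  alumina ceramic: σ_y = 289.0 MPa, ρ = 3957 kg/m³, cost = 21.50 $/kg
  GFRP laminate: σ_y = 298.0 MPa, ρ = 1991 kg/m³, cost = 6.560 $/kg
  silicon carbide: σ_y = 451.0 MPa, ρ = 3190 kg/m³, cost = 38.10 $/kg
  gray cast iron: M = 38.4 kN·m per $
  GFRP laminate: M = 22.8 kN·m per $
  silicon carbide: M = 3.71 kN·m per $
  alumina ceramic: M = 3.40 kN·m per $
  commercially pure titanium: M = 1.91 kN·m per $
Gray cast iron has the largest M.

gray cast iron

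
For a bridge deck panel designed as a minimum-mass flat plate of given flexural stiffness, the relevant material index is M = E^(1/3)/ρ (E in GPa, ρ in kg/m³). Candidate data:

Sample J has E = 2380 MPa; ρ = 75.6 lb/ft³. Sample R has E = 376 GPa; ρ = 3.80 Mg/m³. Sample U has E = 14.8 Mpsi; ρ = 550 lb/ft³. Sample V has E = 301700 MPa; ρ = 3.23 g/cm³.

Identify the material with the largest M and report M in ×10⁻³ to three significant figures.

sample V, M = 2.08×10⁻³

Putting every candidate on a common basis:
  sample J: E = 2.380 GPa, ρ = 1211 kg/m³
  sample R: E = 376.0 GPa, ρ = 3800 kg/m³
  sample U: E = 102.0 GPa, ρ = 8810 kg/m³
  sample V: E = 301.7 GPa, ρ = 3230 kg/m³
  sample V: M = 2.08×10⁻³
  sample R: M = 1.90×10⁻³
  sample J: M = 1.10×10⁻³
  sample U: M = 0.530×10⁻³
Highest index: sample V.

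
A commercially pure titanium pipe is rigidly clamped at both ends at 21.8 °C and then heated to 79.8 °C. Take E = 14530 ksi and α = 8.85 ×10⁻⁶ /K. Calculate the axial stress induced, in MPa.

E = 14530 ksi = 100.2 GPa.
ΔT = 58.00 K. Constrained thermal stress σ = E·α·ΔT = 100.2×10³ MPa × 8.85×10⁻⁶ × 58.00 = 51.4 MPa (compressive).

51.4 MPa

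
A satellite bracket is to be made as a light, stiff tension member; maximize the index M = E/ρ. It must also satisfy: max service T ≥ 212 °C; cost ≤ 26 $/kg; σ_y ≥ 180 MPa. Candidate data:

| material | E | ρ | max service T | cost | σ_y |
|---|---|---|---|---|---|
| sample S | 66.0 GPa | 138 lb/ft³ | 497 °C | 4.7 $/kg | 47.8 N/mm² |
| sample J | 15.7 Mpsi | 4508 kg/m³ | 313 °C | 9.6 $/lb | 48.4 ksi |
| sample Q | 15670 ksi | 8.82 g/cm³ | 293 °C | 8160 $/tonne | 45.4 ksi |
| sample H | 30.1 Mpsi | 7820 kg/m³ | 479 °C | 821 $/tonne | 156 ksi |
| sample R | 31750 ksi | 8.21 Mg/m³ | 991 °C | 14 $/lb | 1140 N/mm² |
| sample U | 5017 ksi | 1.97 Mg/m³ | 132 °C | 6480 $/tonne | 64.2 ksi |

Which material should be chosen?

Screen on constraints: max service T ≥ 212 °C; cost ≤ 26 $/kg; σ_y ≥ 180 MPa. Survivors: sample J, sample Q, sample H.
Putting every candidate on a common basis:
  sample J: E = 108.2 GPa, ρ = 4508 kg/m³
  sample Q: E = 108.0 GPa, ρ = 8820 kg/m³
  sample H: E = 207.5 GPa, ρ = 7820 kg/m³
  sample H: M = 26.5 MN·m/kg
  sample J: M = 24.0 MN·m/kg
  sample Q: M = 12.2 MN·m/kg
Sample H ranks first.

sample H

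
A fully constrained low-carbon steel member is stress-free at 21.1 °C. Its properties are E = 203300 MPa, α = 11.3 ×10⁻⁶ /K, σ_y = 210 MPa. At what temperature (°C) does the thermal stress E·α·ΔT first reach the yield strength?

113 °C

E = 203300 MPa = 203.3 GPa.
E·α·ΔT = 210.0 MPa ⇒ ΔT = 210.0 / (203.3×10³ × 11.3×10⁻⁶) = 91.41 K.
T = 21.1 + 91.41 = 112.5 °C.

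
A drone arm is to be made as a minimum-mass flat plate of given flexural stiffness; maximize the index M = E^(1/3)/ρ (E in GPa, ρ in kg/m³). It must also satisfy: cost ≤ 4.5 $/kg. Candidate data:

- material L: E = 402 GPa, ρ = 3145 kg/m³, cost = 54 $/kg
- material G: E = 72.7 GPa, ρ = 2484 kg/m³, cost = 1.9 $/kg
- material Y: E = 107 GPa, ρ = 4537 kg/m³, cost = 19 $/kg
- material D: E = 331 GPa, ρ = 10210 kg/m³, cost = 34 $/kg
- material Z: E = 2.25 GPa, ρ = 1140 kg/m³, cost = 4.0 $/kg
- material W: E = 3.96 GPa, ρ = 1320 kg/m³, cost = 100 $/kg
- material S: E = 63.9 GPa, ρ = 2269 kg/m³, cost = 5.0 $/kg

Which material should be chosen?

Screen on constraints: cost ≤ 4.5 $/kg. Survivors: material G, material Z.
Evaluate M for each candidate:
  material G: M = 1.68×10⁻³
  material Z: M = 1.15×10⁻³
Material G ranks first.

material G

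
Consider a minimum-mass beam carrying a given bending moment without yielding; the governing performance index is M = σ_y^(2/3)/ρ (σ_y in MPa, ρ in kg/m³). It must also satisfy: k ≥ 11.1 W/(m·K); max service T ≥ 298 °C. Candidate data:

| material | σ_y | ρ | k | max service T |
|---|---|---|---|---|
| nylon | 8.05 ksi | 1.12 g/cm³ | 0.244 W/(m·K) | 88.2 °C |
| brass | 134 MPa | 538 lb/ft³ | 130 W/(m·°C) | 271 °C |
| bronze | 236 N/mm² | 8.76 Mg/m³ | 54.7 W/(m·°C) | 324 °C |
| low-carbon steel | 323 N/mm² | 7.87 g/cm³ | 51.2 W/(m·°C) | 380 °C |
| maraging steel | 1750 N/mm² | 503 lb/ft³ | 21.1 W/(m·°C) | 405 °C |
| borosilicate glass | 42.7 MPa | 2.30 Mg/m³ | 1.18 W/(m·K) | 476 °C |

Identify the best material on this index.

Screen on constraints: k ≥ 11.1 W/(m·K); max service T ≥ 298 °C. Survivors: bronze, low-carbon steel, maraging steel.
In SI units:
  bronze: σ_y = 236.0 MPa, ρ = 8760 kg/m³
  low-carbon steel: σ_y = 323.0 MPa, ρ = 7870 kg/m³
  maraging steel: σ_y = 1750 MPa, ρ = 8057 kg/m³
  maraging steel: M = 18.0×10⁻³
  low-carbon steel: M = 5.98×10⁻³
  bronze: M = 4.36×10⁻³
Maraging steel has the largest M.

maraging steel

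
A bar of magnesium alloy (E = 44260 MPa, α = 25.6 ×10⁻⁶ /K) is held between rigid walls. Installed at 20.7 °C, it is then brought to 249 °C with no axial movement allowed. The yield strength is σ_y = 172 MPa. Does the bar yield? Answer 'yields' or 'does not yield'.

E = 44260 MPa = 44.26 GPa.
ΔT = 228.3 K. Constrained thermal stress σ = E·α·ΔT = 44.26×10³ MPa × 25.6×10⁻⁶ × 228.3 = 259 MPa (compressive).
Compare to σ_y = 172 MPa: σ ≥ σ_y, so it yields.

yields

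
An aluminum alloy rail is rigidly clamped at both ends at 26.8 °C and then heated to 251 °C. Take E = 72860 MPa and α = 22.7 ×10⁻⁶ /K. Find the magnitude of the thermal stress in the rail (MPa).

371 MPa

E = 72860 MPa = 72.86 GPa.
ΔT = 224.2 K. Constrained thermal stress σ = E·α·ΔT = 72.86×10³ MPa × 22.7×10⁻⁶ × 224.2 = 371 MPa (compressive).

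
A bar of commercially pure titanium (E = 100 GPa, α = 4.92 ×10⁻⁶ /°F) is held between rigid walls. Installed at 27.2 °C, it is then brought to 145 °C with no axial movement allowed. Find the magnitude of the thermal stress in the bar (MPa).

104 MPa

α = 4.92×10⁻⁶/°F × 9/5 = 8.86×10⁻⁶/K.
ΔT = 117.8 K. Constrained thermal stress σ = E·α·ΔT = 100.0×10³ MPa × 8.86×10⁻⁶ × 117.8 = 104 MPa (compressive).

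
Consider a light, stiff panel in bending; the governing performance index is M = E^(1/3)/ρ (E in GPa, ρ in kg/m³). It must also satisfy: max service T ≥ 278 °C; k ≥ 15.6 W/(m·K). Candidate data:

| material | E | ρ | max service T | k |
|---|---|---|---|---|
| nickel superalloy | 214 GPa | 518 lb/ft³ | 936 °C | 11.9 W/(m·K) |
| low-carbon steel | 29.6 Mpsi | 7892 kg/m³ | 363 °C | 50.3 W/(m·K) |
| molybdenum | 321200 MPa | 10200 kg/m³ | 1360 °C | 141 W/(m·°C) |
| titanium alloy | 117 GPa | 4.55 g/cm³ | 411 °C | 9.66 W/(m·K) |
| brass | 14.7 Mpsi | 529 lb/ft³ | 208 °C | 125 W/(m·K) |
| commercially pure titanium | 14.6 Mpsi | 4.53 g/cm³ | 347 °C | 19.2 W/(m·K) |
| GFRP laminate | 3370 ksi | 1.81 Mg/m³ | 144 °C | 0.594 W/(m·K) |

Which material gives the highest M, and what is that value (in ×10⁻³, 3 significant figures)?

Screen on constraints: max service T ≥ 278 °C; k ≥ 15.6 W/(m·K). Survivors: low-carbon steel, molybdenum, commercially pure titanium.
Normalizing units and computing the index:
  low-carbon steel: E = 204.1 GPa, ρ = 7892 kg/m³
  molybdenum: E = 321.2 GPa, ρ = 10200 kg/m³
  commercially pure titanium: E = 100.7 GPa, ρ = 4530 kg/m³
  commercially pure titanium: M = 1.03×10⁻³
  low-carbon steel: M = 0.746×10⁻³
  molybdenum: M = 0.671×10⁻³
Commercially pure titanium ranks first.

commercially pure titanium, M = 1.03×10⁻³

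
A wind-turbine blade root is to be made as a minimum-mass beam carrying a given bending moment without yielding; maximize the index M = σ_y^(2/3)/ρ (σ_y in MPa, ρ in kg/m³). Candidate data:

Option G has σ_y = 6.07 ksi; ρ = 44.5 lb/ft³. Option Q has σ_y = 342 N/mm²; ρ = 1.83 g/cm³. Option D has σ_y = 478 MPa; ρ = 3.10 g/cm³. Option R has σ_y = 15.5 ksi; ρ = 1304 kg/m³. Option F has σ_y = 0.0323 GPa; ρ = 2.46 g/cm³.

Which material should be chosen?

option Q

Normalizing units and computing the index:
  option G: σ_y = 41.85 MPa, ρ = 712.8 kg/m³
  option Q: σ_y = 342.0 MPa, ρ = 1830 kg/m³
  option D: σ_y = 478.0 MPa, ρ = 3100 kg/m³
  option R: σ_y = 106.9 MPa, ρ = 1304 kg/m³
  option F: σ_y = 32.30 MPa, ρ = 2460 kg/m³
  option Q: M = 26.7×10⁻³
  option D: M = 19.7×10⁻³
  option R: M = 17.3×10⁻³
  option G: M = 16.9×10⁻³
  option F: M = 4.12×10⁻³
The maximum is for option Q.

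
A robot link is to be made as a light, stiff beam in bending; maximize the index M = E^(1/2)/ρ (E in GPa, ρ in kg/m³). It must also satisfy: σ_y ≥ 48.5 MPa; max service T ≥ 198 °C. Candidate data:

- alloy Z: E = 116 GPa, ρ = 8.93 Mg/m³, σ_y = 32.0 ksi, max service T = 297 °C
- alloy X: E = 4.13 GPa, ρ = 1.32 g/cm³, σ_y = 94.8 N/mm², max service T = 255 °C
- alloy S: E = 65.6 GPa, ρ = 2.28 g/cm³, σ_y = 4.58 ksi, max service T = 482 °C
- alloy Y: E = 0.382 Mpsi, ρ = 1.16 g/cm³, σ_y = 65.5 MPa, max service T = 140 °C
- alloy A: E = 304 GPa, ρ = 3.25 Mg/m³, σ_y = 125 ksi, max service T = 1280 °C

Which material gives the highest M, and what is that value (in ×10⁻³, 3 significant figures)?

alloy A, M = 5.36×10⁻³

Screen on constraints: σ_y ≥ 48.5 MPa; max service T ≥ 198 °C. Survivors: alloy Z, alloy X, alloy A.
Putting every candidate on a common basis:
  alloy Z: E = 116.0 GPa, ρ = 8930 kg/m³
  alloy X: E = 4.130 GPa, ρ = 1320 kg/m³
  alloy A: E = 304.0 GPa, ρ = 3250 kg/m³
  alloy A: M = 5.36×10⁻³
  alloy X: M = 1.54×10⁻³
  alloy Z: M = 1.21×10⁻³
Alloy A ranks first.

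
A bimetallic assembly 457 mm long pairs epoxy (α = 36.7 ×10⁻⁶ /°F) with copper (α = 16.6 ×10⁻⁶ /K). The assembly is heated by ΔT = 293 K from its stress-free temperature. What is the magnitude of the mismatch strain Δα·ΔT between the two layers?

0.0145

epoxy: α = 36.7×10⁻⁶/°F × 9/5 = 66.1×10⁻⁶/K.
Δα = |66.1 − 16.6|×10⁻⁶/K = 49.5×10⁻⁶/K.
Mismatch strain = Δα·ΔT = 49.5×10⁻⁶ × 293.0 = 0.0145.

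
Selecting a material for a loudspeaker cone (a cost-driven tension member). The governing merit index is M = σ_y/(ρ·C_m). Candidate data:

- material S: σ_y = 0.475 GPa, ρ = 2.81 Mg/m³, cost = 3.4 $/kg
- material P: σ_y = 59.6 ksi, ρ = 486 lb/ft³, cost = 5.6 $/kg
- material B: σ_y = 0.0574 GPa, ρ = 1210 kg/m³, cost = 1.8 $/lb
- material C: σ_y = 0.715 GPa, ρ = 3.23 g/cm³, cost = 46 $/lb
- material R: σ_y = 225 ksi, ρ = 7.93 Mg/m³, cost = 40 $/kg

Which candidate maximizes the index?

material S

Putting every candidate on a common basis:
  material S: σ_y = 475.0 MPa, ρ = 2810 kg/m³, cost = 3.400 $/kg
  material P: σ_y = 410.9 MPa, ρ = 7785 kg/m³, cost = 5.600 $/kg
  material B: σ_y = 57.40 MPa, ρ = 1210 kg/m³, cost = 3.968 $/kg
  material C: σ_y = 715.0 MPa, ρ = 3230 kg/m³, cost = 101.4 $/kg
  material R: σ_y = 1551 MPa, ρ = 7930 kg/m³, cost = 40.00 $/kg
  material S: M = 49.7 kN·m per $
  material B: M = 12.0 kN·m per $
  material P: M = 9.43 kN·m per $
  material R: M = 4.89 kN·m per $
  material C: M = 2.18 kN·m per $
The maximum is for material S.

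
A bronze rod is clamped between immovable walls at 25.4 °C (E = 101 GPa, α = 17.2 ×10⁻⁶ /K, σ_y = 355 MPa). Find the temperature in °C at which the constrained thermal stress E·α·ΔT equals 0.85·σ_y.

E·α·ΔT = 301.8 MPa ⇒ ΔT = 301.8 / (101.0×10³ × 17.2×10⁻⁶) = 173.7 K.
T = 25.4 + 173.7 = 199.1 °C.

199 °C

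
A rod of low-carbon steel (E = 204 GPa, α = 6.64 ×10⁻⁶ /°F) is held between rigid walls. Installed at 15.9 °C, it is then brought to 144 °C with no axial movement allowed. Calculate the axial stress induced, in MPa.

312 MPa

α = 6.64×10⁻⁶/°F × 9/5 = 12.0×10⁻⁶/K.
ΔT = 128.1 K. Constrained thermal stress σ = E·α·ΔT = 204.0×10³ MPa × 12.0×10⁻⁶ × 128.1 = 312 MPa (compressive).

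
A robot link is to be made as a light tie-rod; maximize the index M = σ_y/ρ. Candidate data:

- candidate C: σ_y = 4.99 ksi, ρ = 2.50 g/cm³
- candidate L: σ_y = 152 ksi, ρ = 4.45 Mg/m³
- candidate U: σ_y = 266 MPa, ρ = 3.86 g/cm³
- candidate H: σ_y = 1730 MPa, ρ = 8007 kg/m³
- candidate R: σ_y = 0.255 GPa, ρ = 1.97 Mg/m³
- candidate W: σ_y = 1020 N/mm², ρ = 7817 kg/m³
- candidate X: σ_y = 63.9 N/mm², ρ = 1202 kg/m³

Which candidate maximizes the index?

Putting every candidate on a common basis:
  candidate C: σ_y = 34.40 MPa, ρ = 2500 kg/m³
  candidate L: σ_y = 1048 MPa, ρ = 4450 kg/m³
  candidate U: σ_y = 266.0 MPa, ρ = 3860 kg/m³
  candidate H: σ_y = 1730 MPa, ρ = 8007 kg/m³
  candidate R: σ_y = 255.0 MPa, ρ = 1970 kg/m³
  candidate W: σ_y = 1020 MPa, ρ = 7817 kg/m³
  candidate X: σ_y = 63.90 MPa, ρ = 1202 kg/m³
  candidate L: M = 236 kN·m/kg
  candidate H: M = 216 kN·m/kg
  candidate W: M = 130 kN·m/kg
  candidate R: M = 129 kN·m/kg
  candidate U: M = 68.9 kN·m/kg
  candidate X: M = 53.2 kN·m/kg
  candidate C: M = 13.8 kN·m/kg
Highest index: candidate L.

candidate L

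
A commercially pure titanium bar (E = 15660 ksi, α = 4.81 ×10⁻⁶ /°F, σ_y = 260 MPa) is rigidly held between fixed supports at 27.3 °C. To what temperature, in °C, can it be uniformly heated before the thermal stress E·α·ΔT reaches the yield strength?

305 °C

E = 15660 ksi = 108.0 GPa.
α = 4.81×10⁻⁶/°F × 9/5 = 8.66×10⁻⁶/K.
E·α·ΔT = 260.0 MPa ⇒ ΔT = 260.0 / (108.0×10³ × 8.66×10⁻⁶) = 278.1 K.
T = 27.3 + 278.1 = 305.4 °C.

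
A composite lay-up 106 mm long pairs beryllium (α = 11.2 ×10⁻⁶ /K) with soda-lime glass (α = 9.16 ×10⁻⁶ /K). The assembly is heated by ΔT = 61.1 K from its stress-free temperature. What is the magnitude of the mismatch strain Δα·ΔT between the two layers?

1.25×10⁻⁴

Δα = |11.2 − 9.16|×10⁻⁶/K = 2.04×10⁻⁶/K.
Mismatch strain = Δα·ΔT = 2.04×10⁻⁶ × 61.1 = 1.25×10⁻⁴.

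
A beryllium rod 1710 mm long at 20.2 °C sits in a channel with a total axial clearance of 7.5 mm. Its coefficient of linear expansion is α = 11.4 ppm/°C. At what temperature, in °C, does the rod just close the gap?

α·L₀·ΔT = 7.5 mm ⇒ ΔT = 7.5 / (11.4×10⁻⁶ × 1710.0) = 384.7 K.
T = 20.2 + 384.7 = 404.9 °C.

405 °C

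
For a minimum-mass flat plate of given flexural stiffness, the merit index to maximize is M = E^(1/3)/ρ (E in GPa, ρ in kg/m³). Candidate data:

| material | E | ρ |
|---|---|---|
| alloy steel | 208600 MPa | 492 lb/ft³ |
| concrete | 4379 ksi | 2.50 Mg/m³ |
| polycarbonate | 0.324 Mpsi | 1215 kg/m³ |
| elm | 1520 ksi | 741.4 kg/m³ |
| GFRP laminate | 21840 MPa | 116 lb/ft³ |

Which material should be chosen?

elm

After converting to SI:
  alloy steel: E = 208.6 GPa, ρ = 7881 kg/m³
  concrete: E = 30.19 GPa, ρ = 2500 kg/m³
  polycarbonate: E = 2.234 GPa, ρ = 1215 kg/m³
  elm: E = 10.48 GPa, ρ = 741.4 kg/m³
  GFRP laminate: E = 21.84 GPa, ρ = 1858 kg/m³
  elm: M = 2.95×10⁻³
  GFRP laminate: M = 1.50×10⁻³
  concrete: M = 1.25×10⁻³
  polycarbonate: M = 1.08×10⁻³
  alloy steel: M = 0.753×10⁻³
The maximum is for elm.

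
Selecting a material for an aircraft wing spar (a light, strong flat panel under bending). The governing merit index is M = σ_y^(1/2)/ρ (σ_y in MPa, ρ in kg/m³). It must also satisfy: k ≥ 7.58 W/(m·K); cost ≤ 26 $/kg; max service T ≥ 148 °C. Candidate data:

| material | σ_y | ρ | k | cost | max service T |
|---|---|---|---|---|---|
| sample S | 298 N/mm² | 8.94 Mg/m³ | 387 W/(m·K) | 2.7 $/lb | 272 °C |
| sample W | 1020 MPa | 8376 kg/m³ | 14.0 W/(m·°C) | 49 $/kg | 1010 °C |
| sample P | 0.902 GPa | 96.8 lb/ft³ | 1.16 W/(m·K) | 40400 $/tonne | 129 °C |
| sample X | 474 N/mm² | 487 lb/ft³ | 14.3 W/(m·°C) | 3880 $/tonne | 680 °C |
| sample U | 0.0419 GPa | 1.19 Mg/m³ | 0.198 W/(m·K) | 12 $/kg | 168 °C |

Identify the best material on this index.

Screen on constraints: k ≥ 7.58 W/(m·K); cost ≤ 26 $/kg; max service T ≥ 148 °C. Survivors: sample S, sample X.
Putting every candidate on a common basis:
  sample S: σ_y = 298.0 MPa, ρ = 8940 kg/m³
  sample X: σ_y = 474.0 MPa, ρ = 7801 kg/m³
  sample X: M = 2.79×10⁻³
  sample S: M = 1.93×10⁻³
Sample X ranks first.

sample X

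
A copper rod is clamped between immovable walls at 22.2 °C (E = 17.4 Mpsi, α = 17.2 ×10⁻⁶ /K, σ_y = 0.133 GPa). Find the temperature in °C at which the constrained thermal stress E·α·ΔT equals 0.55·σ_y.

57.7 °C

E = 17.4 Mpsi = 120.0 GPa.
σ_y = 0.133 GPa = 133.0 MPa.
E·α·ΔT = 73.15 MPa ⇒ ΔT = 73.15 / (120.0×10³ × 17.2×10⁻⁶) = 35.45 K.
T = 22.2 + 35.45 = 57.65 °C.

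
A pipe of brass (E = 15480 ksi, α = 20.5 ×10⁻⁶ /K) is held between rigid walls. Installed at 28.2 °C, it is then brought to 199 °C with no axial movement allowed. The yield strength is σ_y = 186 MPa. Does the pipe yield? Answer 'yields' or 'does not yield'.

E = 15480 ksi = 106.7 GPa.
ΔT = 170.8 K. Constrained thermal stress σ = E·α·ΔT = 106.7×10³ MPa × 20.5×10⁻⁶ × 170.8 = 374 MPa (compressive).
Compare to σ_y = 186 MPa: σ ≥ σ_y, so it yields.

yields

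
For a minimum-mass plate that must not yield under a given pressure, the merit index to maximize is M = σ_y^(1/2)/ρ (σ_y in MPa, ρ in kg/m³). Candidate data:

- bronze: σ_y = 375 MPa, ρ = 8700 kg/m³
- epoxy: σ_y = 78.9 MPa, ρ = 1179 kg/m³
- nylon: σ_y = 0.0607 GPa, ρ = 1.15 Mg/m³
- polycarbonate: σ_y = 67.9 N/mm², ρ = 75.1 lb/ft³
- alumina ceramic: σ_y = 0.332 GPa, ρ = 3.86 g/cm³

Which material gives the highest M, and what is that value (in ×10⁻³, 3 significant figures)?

epoxy, M = 7.53×10⁻³

In SI units:
  bronze: σ_y = 375.0 MPa, ρ = 8700 kg/m³
  epoxy: σ_y = 78.90 MPa, ρ = 1179 kg/m³
  nylon: σ_y = 60.70 MPa, ρ = 1150 kg/m³
  polycarbonate: σ_y = 67.90 MPa, ρ = 1203 kg/m³
  alumina ceramic: σ_y = 332.0 MPa, ρ = 3860 kg/m³
  epoxy: M = 7.53×10⁻³
  polycarbonate: M = 6.85×10⁻³
  nylon: M = 6.77×10⁻³
  alumina ceramic: M = 4.72×10⁻³
  bronze: M = 2.23×10⁻³
Epoxy has the largest M.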